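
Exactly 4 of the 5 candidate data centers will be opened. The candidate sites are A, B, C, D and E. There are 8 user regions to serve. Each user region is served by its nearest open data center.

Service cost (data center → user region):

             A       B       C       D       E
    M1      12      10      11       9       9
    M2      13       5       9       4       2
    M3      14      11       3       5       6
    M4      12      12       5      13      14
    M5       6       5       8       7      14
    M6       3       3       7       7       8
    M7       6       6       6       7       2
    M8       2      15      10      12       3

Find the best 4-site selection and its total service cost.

With exactly 4 open, each user region uses its cheapest among the chosen.
{A, B, C, E}: M1→E 9, M2→E 2, M3→C 3, M4→C 5, M5→B 5, M6→A 3, M7→E 2, M8→A 2. Service cost 31.
{A, C, D, E}: service cost 32
{B, C, D, E}: service cost 32
Among all 5 size-4 choices, {A, B, C, E} is lowest.

Choose A, B, C and E; total service cost 31.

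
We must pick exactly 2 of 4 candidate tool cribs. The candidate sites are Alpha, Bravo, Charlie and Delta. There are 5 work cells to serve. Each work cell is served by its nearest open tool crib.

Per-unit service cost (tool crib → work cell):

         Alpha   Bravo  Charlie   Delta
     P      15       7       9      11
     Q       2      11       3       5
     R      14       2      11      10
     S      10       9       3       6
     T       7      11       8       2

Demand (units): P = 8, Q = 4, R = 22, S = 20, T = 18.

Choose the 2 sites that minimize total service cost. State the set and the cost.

With exactly 2 open, each work cell uses its cheapest among the chosen.
{Bravo, Delta}: P→Bravo 7·8=56, Q→Delta 5·4=20, R→Bravo 2·22=44, S→Delta 6·20=120, T→Delta 2·18=36. Service cost 276.
{Bravo, Charlie}: service cost 316
{Charlie, Delta}: service cost 400
Among all 6 size-2 choices, {Bravo, Delta} is lowest.

Choose Bravo and Delta; total service cost 276.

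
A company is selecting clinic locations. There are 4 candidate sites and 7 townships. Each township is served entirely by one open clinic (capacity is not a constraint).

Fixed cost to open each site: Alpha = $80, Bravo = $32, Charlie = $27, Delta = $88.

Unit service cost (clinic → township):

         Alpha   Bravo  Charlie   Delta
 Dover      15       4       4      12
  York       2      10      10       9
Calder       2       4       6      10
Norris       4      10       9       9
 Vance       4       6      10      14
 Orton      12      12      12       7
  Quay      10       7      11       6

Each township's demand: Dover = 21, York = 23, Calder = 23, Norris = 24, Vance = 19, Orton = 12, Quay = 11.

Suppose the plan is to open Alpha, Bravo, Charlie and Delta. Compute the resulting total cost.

Each township is assigned to its cheapest site among the open ones.
{Alpha, Bravo, Charlie, Delta}: Dover→Bravo 4·21=84, York→Alpha 2·23=46, Calder→Alpha 2·23=46, Norris→Alpha 4·24=96, Vance→Alpha 4·19=76, Orton→Delta 7·12=84, Quay→Delta 6·11=66. Service 498; fixed 227; total 725.

Total cost: 725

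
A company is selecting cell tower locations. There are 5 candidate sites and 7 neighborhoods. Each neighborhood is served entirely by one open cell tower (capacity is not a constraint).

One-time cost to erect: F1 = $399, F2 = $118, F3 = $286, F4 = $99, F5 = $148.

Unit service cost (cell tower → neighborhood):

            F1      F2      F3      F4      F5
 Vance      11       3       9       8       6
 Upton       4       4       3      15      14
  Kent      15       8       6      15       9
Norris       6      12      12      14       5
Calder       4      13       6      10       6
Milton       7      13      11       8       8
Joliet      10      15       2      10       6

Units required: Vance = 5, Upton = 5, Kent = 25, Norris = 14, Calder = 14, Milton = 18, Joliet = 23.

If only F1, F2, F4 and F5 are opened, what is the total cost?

Each neighborhood is assigned to its cheapest site among the open ones.
{F1, F2, F4, F5}: Vance→F2 3·5=15, Upton→F1 4·5=20, Kent→F2 8·25=200, Norris→F5 5·14=70, Calder→F1 4·14=56, Milton→F1 7·18=126, Joliet→F5 6·23=138. Service 625; fixed 764; total 1389.

Total cost: 1389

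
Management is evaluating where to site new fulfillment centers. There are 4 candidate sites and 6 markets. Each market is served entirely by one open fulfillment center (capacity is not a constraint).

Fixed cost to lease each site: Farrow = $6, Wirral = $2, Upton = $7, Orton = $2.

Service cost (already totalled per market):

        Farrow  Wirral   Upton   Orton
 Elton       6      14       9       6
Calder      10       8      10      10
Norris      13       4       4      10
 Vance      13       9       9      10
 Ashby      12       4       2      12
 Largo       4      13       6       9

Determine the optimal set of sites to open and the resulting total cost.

For any fixed open set, each market goes to its cheapest open site; total = fixed + service.
{Farrow, Wirral}: Elton→Farrow 6, Calder→Wirral 8, Norris→Wirral 4, Vance→Wirral 9, Ashby→Wirral 4, Largo→Farrow 4. Service 35; fixed 8; total 43.
{Wirral, Orton}: service 40 + fixed 4 = 44
{Farrow, Wirral, Orton}: Elton→Farrow 6, Calder→Wirral 8, Norris→Wirral 4, Vance→Wirral 9, Ashby→Wirral 4, Largo→Farrow 4. Service 35; fixed 10; total 45.
{Farrow, Wirral, Upton, Orton}: Elton→Farrow 6, Calder→Wirral 8, Norris→Wirral 4, Vance→Wirral 9, Ashby→Upton 2, Largo→Farrow 4. Service 33; fixed 17; total 50.
No other subset beats 43.

Open Farrow and Wirral; minimum total cost 43.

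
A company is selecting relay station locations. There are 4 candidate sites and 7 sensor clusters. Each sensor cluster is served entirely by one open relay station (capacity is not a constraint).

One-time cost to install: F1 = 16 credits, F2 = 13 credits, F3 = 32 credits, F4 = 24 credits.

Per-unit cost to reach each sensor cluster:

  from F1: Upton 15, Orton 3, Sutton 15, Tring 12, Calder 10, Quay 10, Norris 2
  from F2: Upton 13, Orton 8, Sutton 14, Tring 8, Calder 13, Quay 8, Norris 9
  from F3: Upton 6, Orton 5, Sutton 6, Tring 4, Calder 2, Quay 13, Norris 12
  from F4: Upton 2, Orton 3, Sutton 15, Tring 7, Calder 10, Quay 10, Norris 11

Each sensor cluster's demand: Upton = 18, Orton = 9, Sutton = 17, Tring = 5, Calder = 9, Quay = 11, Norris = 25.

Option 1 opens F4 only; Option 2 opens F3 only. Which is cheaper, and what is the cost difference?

Option 2 is cheaper by 84.

Option 1: {F4}: Upton→F4 2·18=36, Orton→F4 3·9=27, Sutton→F4 15·17=255, Tring→F4 7·5=35, Calder→F4 10·9=90, Quay→F4 10·11=110, Norris→F4 11·25=275. Service 828; fixed 24; total 852.
Option 2: {F3}: Upton→F3 6·18=108, Orton→F3 5·9=45, Sutton→F3 6·17=102, Tring→F3 4·5=20, Calder→F3 2·9=18, Quay→F3 13·11=143, Norris→F3 12·25=300. Service 736; fixed 32; total 768.
Difference: |852 − 768| = 84.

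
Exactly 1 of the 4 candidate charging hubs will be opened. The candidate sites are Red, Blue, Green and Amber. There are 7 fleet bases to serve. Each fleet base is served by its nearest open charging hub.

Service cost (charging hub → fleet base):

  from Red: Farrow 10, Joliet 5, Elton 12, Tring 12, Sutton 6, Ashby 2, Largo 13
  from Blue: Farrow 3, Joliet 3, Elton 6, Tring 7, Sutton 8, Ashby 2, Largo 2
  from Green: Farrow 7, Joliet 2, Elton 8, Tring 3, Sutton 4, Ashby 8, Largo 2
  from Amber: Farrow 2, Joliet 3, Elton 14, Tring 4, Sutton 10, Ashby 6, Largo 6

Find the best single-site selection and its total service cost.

Choose Blue only; total service cost 31.

With exactly 1 open, each fleet base uses its cheapest among the chosen.
{Blue}: Farrow→Blue 3, Joliet→Blue 3, Elton→Blue 6, Tring→Blue 7, Sutton→Blue 8, Ashby→Blue 2, Largo→Blue 2. Service cost 31.
{Green}: service cost 34
{Amber}: service cost 45
Among all 4 size-1 choices, {Blue} is lowest.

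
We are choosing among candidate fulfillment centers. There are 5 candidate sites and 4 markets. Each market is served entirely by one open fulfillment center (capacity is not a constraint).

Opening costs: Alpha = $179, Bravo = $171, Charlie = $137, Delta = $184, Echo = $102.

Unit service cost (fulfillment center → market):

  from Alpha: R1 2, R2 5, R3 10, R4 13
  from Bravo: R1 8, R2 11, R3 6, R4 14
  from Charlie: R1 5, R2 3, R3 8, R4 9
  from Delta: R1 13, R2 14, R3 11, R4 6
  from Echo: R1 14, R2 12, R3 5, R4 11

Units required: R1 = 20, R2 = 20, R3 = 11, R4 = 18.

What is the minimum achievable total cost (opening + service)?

For any fixed open set, each market goes to its cheapest open site; total = fixed + service.
{Charlie}: R1→Charlie 5·20=100, R2→Charlie 3·20=60, R3→Charlie 8·11=88, R4→Charlie 9·18=162. Service 410; fixed 137; total 547.
{Charlie, Echo}: service 377 + fixed 239 = 616
{Alpha}: R1→Alpha 2·20=40, R2→Alpha 5·20=100, R3→Alpha 10·11=110, R4→Alpha 13·18=234. Service 484; fixed 179; total 663.
{Alpha, Bravo, Charlie, Delta, Echo}: service 263 + fixed 773 = 1036
No other subset beats 547.

Minimum total cost: 547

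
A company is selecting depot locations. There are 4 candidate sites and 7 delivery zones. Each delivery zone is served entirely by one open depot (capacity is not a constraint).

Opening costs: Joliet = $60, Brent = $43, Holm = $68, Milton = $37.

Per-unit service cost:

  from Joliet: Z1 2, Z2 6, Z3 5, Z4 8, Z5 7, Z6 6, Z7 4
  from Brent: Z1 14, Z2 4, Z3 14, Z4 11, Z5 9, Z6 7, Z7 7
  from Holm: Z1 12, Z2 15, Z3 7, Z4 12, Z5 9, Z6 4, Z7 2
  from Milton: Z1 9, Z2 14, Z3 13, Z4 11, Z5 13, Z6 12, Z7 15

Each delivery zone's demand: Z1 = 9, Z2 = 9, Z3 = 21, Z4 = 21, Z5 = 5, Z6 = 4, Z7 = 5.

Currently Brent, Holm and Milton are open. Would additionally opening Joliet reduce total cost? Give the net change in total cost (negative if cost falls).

Yes — net change −118 (cost falls by 118).

Current service cost with {Brent, Holm, Milton}: 566.
Adding Joliet: each delivery zone re-picks its cheapest; new service cost 388, saving 178.
Extra fixed cost: 60. Net change = 60 − 178 = -118.
(Totals: 714 → 596.)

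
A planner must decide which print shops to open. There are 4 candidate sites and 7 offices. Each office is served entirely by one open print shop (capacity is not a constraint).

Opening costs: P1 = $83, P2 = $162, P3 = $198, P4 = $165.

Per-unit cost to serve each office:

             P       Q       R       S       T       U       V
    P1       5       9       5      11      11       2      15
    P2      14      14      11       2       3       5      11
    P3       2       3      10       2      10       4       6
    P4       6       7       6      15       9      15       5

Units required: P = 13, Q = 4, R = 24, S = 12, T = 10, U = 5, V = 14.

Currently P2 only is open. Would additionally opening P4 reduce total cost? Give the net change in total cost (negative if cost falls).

Current service cost with {P2}: 735.
Adding P4: each office re-picks its cheapest; new service cost 399, saving 336.
Extra fixed cost: 165. Net change = 165 − 336 = -171.
(Totals: 897 → 726.)

Yes — net change −171 (cost falls by 171).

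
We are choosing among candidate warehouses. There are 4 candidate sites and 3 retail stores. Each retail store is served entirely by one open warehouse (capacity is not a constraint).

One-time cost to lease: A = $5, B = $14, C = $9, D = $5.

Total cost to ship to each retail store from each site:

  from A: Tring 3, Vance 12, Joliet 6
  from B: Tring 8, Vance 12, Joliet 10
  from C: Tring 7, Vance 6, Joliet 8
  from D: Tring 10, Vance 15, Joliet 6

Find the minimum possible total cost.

Minimum total cost: 26

For any fixed open set, each retail store goes to its cheapest open site; total = fixed + service.
{A}: Tring→A 3, Vance→A 12, Joliet→A 6. Service 21; fixed 5; total 26.
{A, C}: Tring→A 3, Vance→C 6, Joliet→A 6. Service 15; fixed 14; total 29.
{C}: service 21 + fixed 9 = 30
{A, B, C, D}: service 15 + fixed 33 = 48
No other subset beats 26.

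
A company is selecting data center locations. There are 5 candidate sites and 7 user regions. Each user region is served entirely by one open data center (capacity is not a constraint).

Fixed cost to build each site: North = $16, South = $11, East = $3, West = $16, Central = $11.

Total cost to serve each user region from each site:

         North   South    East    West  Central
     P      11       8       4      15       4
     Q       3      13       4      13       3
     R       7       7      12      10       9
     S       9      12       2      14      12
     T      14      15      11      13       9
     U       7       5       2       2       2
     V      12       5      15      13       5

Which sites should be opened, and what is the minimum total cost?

For any fixed open set, each user region goes to its cheapest open site; total = fixed + service.
{East, Central}: P→East 4, Q→Central 3, R→Central 9, S→East 2, T→Central 9, U→East 2, V→Central 5. Service 34; fixed 14; total 48.
{South, East}: service 35 + fixed 14 = 49
{East}: P→East 4, Q→East 4, R→East 12, S→East 2, T→East 11, U→East 2, V→East 15. Service 50; fixed 3; total 53.
{North, South, East, West, Central}: P→East 4, Q→North 3, R→North 7, S→East 2, T→Central 9, U→East 2, V→South 5. Service 32; fixed 57; total 89.
No other subset beats 48.

Open East and Central; minimum total cost 48.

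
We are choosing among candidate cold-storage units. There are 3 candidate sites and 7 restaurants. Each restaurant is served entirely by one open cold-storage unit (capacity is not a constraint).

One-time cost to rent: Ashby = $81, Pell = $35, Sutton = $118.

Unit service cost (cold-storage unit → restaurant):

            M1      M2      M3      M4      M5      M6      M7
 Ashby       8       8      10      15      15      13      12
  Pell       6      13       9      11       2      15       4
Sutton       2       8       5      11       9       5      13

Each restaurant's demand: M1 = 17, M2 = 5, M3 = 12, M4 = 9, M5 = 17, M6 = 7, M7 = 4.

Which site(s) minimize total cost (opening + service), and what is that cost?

Open Pell and Sutton; minimum total cost 471.

For any fixed open set, each restaurant goes to its cheapest open site; total = fixed + service.
{Pell, Sutton}: M1→Sutton 2·17=34, M2→Sutton 8·5=40, M3→Sutton 5·12=60, M4→Pell 11·9=99, M5→Pell 2·17=34, M6→Sutton 5·7=35, M7→Pell 4·4=16. Service 318; fixed 153; total 471.
{Ashby, Pell, Sutton}: service 318 + fixed 234 = 552
{Pell}: service 529 + fixed 35 = 564
No other subset beats 471.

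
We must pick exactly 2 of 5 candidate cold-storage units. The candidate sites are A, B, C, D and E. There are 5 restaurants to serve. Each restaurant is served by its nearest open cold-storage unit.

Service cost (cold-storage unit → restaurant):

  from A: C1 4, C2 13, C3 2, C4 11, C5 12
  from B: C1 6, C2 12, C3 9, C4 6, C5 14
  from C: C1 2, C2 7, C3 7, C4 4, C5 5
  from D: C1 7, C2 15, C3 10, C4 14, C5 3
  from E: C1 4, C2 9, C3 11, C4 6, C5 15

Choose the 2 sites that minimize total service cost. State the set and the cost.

With exactly 2 open, each restaurant uses its cheapest among the chosen.
{A, C}: C1→C 2, C2→C 7, C3→A 2, C4→C 4, C5→C 5. Service cost 20.
{C, D}: service cost 23
{B, C}: service cost 25
Among all 10 size-2 choices, {A, C} is lowest.

Choose A and C; total service cost 20.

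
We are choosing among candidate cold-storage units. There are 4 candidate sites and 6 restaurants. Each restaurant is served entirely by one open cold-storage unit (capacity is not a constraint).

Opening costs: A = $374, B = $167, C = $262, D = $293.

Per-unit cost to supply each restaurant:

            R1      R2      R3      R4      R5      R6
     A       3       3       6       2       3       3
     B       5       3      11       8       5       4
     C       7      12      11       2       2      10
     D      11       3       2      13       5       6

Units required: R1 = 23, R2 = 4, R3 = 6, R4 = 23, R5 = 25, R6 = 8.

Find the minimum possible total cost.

Minimum total cost: 636

For any fixed open set, each restaurant goes to its cheapest open site; total = fixed + service.
{A}: R1→A 3·23=69, R2→A 3·4=12, R3→A 6·6=36, R4→A 2·23=46, R5→A 3·25=75, R6→A 3·8=24. Service 262; fixed 374; total 636.
{B}: service 534 + fixed 167 = 701
{C}: service 451 + fixed 262 = 713
{A, B, C, D}: service 213 + fixed 1096 = 1309
(All 15 nonempty subsets were checked; A only is lowest.)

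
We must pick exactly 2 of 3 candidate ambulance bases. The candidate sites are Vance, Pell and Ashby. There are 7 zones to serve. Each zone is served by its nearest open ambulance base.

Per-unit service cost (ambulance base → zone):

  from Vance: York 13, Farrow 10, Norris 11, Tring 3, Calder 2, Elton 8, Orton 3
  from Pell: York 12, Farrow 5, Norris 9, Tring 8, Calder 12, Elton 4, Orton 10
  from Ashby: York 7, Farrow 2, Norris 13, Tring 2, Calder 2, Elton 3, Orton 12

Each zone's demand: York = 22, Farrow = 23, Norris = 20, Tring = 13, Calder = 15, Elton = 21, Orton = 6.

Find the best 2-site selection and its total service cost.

Choose Vance and Ashby; total service cost 557.

With exactly 2 open, each zone uses its cheapest among the chosen.
{Vance, Ashby}: York→Ashby 7·22=154, Farrow→Ashby 2·23=46, Norris→Vance 11·20=220, Tring→Ashby 2·13=26, Calder→Vance 2·15=30, Elton→Ashby 3·21=63, Orton→Vance 3·6=18. Service cost 557.
{Pell, Ashby}: service cost 559
{Vance, Pell}: service cost 730
Among all 3 size-2 choices, {Vance, Ashby} is lowest.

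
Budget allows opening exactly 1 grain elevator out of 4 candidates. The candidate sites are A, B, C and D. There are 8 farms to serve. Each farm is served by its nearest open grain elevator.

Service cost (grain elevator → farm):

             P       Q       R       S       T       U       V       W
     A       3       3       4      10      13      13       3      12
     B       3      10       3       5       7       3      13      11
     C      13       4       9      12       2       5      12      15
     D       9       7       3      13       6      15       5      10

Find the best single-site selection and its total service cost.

With exactly 1 open, each farm uses its cheapest among the chosen.
{B}: P→B 3, Q→B 10, R→B 3, S→B 5, T→B 7, U→B 3, V→B 13, W→B 11. Service cost 55.
{A}: service cost 61
{D}: service cost 68
Among all 4 size-1 choices, {B} is lowest.

Choose B only; total service cost 55.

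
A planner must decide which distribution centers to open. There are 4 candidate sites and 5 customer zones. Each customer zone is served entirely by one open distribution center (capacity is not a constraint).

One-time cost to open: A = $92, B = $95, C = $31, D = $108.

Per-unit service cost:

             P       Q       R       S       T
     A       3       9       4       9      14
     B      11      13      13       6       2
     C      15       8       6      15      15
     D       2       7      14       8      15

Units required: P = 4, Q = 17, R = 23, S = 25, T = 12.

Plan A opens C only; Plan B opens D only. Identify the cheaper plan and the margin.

Plan A is cheaper by 17.

Plan A: {C}: P→C 15·4=60, Q→C 8·17=136, R→C 6·23=138, S→C 15·25=375, T→C 15·12=180. Service 889; fixed 31; total 920.
Plan B: {D}: P→D 2·4=8, Q→D 7·17=119, R→D 14·23=322, S→D 8·25=200, T→D 15·12=180. Service 829; fixed 108; total 937.
Difference: |920 − 937| = 17.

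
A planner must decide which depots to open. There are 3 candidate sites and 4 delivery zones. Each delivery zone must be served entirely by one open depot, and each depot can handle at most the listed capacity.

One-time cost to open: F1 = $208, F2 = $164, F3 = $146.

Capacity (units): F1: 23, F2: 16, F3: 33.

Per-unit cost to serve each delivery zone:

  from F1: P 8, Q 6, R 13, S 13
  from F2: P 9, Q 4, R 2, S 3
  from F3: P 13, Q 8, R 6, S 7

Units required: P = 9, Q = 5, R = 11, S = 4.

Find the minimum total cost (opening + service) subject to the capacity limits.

Open {F3}: P→F3 13·9=117, Q→F3 8·5=40, R→F3 6·11=66, S→F3 7·4=28.
Loads: F3 carries 29/33. Service 251; fixed 146; total 397.
Next best feasible plan costs 497.

Minimum total cost: 397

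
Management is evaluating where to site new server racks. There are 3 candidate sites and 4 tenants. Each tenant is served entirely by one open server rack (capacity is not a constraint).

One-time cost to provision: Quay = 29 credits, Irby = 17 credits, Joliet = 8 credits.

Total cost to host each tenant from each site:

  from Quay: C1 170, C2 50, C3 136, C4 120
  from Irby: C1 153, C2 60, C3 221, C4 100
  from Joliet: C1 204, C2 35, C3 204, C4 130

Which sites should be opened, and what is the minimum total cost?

Open Quay, Irby and Joliet; minimum total cost 478.

For any fixed open set, each tenant goes to its cheapest open site; total = fixed + service.
{Quay, Irby, Joliet}: C1→Irby 153, C2→Joliet 35, C3→Quay 136, C4→Irby 100. Service 424; fixed 54; total 478.
{Quay, Irby}: service 439 + fixed 46 = 485
{Quay, Joliet}: service 461 + fixed 37 = 498
{Joliet}: service 573 + fixed 8 = 581
No other subset beats 478.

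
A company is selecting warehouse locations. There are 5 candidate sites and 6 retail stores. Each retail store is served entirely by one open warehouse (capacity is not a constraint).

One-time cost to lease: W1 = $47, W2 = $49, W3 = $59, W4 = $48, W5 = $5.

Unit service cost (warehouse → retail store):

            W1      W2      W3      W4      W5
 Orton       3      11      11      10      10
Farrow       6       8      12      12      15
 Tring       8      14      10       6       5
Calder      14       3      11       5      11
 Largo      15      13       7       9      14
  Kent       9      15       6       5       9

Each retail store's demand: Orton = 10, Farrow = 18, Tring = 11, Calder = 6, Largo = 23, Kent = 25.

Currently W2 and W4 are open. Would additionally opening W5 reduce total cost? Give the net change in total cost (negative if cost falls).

Yes — net change −6 (cost falls by 6).

Current service cost with {W2, W4}: 660.
Adding W5: each retail store re-picks its cheapest; new service cost 649, saving 11.
Extra fixed cost: 5. Net change = 5 − 11 = -6.
(Totals: 757 → 751.)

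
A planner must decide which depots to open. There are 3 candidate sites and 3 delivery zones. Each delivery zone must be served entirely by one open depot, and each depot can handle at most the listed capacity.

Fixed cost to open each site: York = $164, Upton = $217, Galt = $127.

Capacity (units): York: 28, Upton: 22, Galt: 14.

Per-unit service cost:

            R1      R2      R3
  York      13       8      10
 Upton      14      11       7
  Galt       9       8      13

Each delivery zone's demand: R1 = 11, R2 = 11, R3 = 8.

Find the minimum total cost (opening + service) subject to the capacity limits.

Open {York, Galt}: R1→Galt 9·11=99, R2→York 8·11=88, R3→York 10·8=80.
Loads: York carries 19/28, Galt carries 11/14. Service 267; fixed 291; total 558.
Next best feasible plan costs 602.

Minimum total cost: 558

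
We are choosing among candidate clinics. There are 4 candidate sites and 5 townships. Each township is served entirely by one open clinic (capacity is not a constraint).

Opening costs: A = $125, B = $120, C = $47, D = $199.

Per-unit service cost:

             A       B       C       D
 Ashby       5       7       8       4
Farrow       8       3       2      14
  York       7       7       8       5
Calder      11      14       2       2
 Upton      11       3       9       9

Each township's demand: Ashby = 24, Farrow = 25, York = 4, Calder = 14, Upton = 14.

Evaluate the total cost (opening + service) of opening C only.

Total cost: 475

Each township is assigned to its cheapest site among the open ones.
{C}: Ashby→C 8·24=192, Farrow→C 2·25=50, York→C 8·4=32, Calder→C 2·14=28, Upton→C 9·14=126. Service 428; fixed 47; total 475.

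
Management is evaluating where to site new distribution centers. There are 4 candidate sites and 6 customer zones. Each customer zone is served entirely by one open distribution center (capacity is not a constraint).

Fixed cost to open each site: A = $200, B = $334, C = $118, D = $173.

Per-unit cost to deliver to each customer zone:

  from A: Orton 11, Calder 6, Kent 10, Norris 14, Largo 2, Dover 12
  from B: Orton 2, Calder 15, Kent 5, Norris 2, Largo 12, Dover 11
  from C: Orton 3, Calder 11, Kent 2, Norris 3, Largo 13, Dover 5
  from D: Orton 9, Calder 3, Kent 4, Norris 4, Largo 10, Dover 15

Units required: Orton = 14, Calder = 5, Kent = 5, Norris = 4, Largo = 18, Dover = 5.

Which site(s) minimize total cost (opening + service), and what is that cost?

For any fixed open set, each customer zone goes to its cheapest open site; total = fixed + service.
{A, C}: Orton→C 3·14=42, Calder→A 6·5=30, Kent→C 2·5=10, Norris→C 3·4=12, Largo→A 2·18=36, Dover→C 5·5=25. Service 155; fixed 318; total 473.
{C}: service 378 + fixed 118 = 496
{C, D}: service 284 + fixed 291 = 575
{A, B, C, D}: service 122 + fixed 825 = 947
No other subset beats 473.

Open A and C; minimum total cost 473.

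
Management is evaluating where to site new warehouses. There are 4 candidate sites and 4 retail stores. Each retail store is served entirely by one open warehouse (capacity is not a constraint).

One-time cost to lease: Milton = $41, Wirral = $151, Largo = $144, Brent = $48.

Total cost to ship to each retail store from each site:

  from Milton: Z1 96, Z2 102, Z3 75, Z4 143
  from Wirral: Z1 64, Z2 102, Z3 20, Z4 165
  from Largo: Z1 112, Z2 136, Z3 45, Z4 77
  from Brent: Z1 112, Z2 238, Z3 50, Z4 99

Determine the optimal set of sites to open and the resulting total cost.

For any fixed open set, each retail store goes to its cheapest open site; total = fixed + service.
{Milton, Brent}: Z1→Milton 96, Z2→Milton 102, Z3→Brent 50, Z4→Brent 99. Service 347; fixed 89; total 436.
{Milton}: service 416 + fixed 41 = 457
{Wirral, Brent}: Z1→Wirral 64, Z2→Wirral 102, Z3→Wirral 20, Z4→Brent 99. Service 285; fixed 199; total 484.
{Milton, Wirral, Largo, Brent}: Z1→Wirral 64, Z2→Milton 102, Z3→Wirral 20, Z4→Largo 77. Service 263; fixed 384; total 647.
No other subset beats 436.

Open Milton and Brent; minimum total cost 436.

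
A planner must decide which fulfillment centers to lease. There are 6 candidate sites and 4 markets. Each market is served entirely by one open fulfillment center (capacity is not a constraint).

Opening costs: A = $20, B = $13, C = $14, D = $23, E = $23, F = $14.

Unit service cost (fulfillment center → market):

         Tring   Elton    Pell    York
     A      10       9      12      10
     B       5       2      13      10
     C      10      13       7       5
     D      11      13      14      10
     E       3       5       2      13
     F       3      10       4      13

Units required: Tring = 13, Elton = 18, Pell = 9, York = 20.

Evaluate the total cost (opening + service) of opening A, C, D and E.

Total cost: 327

Each market is assigned to its cheapest site among the open ones.
{A, C, D, E}: Tring→E 3·13=39, Elton→E 5·18=90, Pell→E 2·9=18, York→C 5·20=100. Service 247; fixed 80; total 327.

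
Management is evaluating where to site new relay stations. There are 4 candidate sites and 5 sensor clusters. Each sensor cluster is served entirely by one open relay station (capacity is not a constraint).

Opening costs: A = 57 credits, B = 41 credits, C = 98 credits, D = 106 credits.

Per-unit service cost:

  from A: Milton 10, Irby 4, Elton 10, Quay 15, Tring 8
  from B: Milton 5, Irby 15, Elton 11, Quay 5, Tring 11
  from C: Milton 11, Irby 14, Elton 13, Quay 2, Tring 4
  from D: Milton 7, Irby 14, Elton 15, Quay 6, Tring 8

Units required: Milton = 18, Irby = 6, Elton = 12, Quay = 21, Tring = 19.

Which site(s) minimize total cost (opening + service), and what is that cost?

For any fixed open set, each sensor cluster goes to its cheapest open site; total = fixed + service.
{A, B, C}: Milton→B 5·18=90, Irby→A 4·6=24, Elton→A 10·12=120, Quay→C 2·21=42, Tring→C 4·19=76. Service 352; fixed 196; total 548.
{B, C}: service 424 + fixed 139 = 563
{A, B}: service 491 + fixed 98 = 589
{A, B, C, D}: Milton→B 5·18=90, Irby→A 4·6=24, Elton→A 10·12=120, Quay→C 2·21=42, Tring→C 4·19=76. Service 352; fixed 302; total 654.
(All 15 nonempty subsets were checked; A, B and C is lowest.)

Open A, B and C; minimum total cost 548.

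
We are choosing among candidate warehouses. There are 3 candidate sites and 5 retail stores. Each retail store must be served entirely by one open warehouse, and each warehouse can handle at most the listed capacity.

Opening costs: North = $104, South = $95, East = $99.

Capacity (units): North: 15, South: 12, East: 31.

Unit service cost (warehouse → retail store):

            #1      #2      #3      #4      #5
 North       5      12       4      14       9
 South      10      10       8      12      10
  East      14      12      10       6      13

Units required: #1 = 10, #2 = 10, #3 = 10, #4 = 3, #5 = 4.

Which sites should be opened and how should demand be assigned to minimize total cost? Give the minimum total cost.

Minimum total cost: 527

Open {North, East}: #1→North 5·10=50, #2→East 12·10=120, #3→East 10·10=100, #4→East 6·3=18, #5→North 9·4=36.
Loads: North carries 14/15, East carries 23/31. Service 324; fixed 203; total 527.
Next best feasible plan costs 543.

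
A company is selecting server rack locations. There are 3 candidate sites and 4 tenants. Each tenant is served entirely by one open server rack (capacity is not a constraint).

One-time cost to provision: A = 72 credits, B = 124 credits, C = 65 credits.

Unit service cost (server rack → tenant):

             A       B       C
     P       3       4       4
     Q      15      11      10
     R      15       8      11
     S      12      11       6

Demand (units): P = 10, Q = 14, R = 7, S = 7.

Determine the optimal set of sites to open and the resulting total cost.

For any fixed open set, each tenant goes to its cheapest open site; total = fixed + service.
{C}: P→C 4·10=40, Q→C 10·14=140, R→C 11·7=77, S→C 6·7=42. Service 299; fixed 65; total 364.
{A, C}: service 289 + fixed 137 = 426
{B}: service 327 + fixed 124 = 451
{A, B, C}: service 268 + fixed 261 = 529
No other subset beats 364.

Open C only; minimum total cost 364.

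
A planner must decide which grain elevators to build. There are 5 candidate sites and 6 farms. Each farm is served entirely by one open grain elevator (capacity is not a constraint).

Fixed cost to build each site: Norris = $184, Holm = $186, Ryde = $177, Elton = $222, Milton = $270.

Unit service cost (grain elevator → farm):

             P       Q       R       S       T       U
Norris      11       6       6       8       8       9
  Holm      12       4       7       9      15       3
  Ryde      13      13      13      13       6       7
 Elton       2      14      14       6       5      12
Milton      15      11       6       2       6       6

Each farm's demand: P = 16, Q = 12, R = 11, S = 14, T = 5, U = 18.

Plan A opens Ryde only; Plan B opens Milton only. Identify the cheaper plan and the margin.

Plan A: {Ryde}: P→Ryde 13·16=208, Q→Ryde 13·12=156, R→Ryde 13·11=143, S→Ryde 13·14=182, T→Ryde 6·5=30, U→Ryde 7·18=126. Service 845; fixed 177; total 1022.
Plan B: {Milton}: P→Milton 15·16=240, Q→Milton 11·12=132, R→Milton 6·11=66, S→Milton 2·14=28, T→Milton 6·5=30, U→Milton 6·18=108. Service 604; fixed 270; total 874.
Difference: |1022 − 874| = 148.

Plan B is cheaper by 148.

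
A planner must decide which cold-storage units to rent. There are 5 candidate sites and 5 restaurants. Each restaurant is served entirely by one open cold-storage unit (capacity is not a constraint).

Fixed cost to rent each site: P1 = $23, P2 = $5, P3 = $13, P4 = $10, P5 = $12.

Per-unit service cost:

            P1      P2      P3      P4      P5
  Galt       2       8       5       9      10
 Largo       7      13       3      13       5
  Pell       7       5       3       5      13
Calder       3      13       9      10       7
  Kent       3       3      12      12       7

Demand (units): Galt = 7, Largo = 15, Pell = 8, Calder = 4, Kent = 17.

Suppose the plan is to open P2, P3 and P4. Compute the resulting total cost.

Each restaurant is assigned to its cheapest site among the open ones.
{P2, P3, P4}: Galt→P3 5·7=35, Largo→P3 3·15=45, Pell→P3 3·8=24, Calder→P3 9·4=36, Kent→P2 3·17=51. Service 191; fixed 28; total 219.

Total cost: 219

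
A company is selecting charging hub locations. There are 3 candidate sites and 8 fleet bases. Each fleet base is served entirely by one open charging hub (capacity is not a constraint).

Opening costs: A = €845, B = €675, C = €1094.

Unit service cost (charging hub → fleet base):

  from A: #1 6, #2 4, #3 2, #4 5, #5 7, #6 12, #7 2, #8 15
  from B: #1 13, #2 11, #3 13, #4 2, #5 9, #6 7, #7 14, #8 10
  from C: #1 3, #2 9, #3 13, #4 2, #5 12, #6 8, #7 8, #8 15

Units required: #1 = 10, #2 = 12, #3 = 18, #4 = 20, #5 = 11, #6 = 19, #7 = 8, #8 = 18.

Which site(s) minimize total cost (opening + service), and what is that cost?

Open A only; minimum total cost 1680.

For any fixed open set, each fleet base goes to its cheapest open site; total = fixed + service.
{A}: #1→A 6·10=60, #2→A 4·12=48, #3→A 2·18=36, #4→A 5·20=100, #5→A 7·11=77, #6→A 12·19=228, #7→A 2·8=16, #8→A 15·18=270. Service 835; fixed 845; total 1680.
{B}: service 1060 + fixed 675 = 1735
{A, B}: service 590 + fixed 1520 = 2110
{A, B, C}: #1→C 3·10=30, #2→A 4·12=48, #3→A 2·18=36, #4→B 2·20=40, #5→A 7·11=77, #6→B 7·19=133, #7→A 2·8=16, #8→B 10·18=180. Service 560; fixed 2614; total 3174.
No other subset beats 1680.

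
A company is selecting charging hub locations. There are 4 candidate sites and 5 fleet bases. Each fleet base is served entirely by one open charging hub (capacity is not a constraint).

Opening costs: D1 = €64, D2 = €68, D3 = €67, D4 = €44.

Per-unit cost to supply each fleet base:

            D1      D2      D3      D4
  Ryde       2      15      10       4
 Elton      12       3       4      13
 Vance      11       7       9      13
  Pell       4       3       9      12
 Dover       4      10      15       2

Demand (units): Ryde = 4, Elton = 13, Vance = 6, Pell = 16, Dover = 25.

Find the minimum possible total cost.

Minimum total cost: 307

For any fixed open set, each fleet base goes to its cheapest open site; total = fixed + service.
{D2, D4}: Ryde→D4 4·4=16, Elton→D2 3·13=39, Vance→D2 7·6=42, Pell→D2 3·16=48, Dover→D4 2·25=50. Service 195; fixed 112; total 307.
{D1, D2, D4}: Ryde→D1 2·4=8, Elton→D2 3·13=39, Vance→D2 7·6=42, Pell→D2 3·16=48, Dover→D4 2·25=50. Service 187; fixed 176; total 363.
{D1, D2}: service 237 + fixed 132 = 369
{D1, D2, D3, D4}: Ryde→D1 2·4=8, Elton→D2 3·13=39, Vance→D2 7·6=42, Pell→D2 3·16=48, Dover→D4 2·25=50. Service 187; fixed 243; total 430.
(All 15 nonempty subsets were checked; D2 and D4 is lowest.)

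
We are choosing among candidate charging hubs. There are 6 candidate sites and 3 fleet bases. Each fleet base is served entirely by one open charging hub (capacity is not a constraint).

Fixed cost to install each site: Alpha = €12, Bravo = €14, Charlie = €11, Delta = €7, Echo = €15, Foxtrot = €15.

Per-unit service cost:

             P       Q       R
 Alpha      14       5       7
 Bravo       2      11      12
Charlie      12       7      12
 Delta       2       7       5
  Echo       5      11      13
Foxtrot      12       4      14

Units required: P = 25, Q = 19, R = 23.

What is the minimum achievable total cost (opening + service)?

Minimum total cost: 263

For any fixed open set, each fleet base goes to its cheapest open site; total = fixed + service.
{Delta, Foxtrot}: P→Delta 2·25=50, Q→Foxtrot 4·19=76, R→Delta 5·23=115. Service 241; fixed 22; total 263.
{Charlie, Delta, Foxtrot}: P→Delta 2·25=50, Q→Foxtrot 4·19=76, R→Delta 5·23=115. Service 241; fixed 33; total 274.
{Alpha, Delta, Foxtrot}: service 241 + fixed 34 = 275
{Alpha, Bravo, Charlie, Delta, Echo, Foxtrot}: P→Bravo 2·25=50, Q→Foxtrot 4·19=76, R→Delta 5·23=115. Service 241; fixed 74; total 315.
No other subset beats 263.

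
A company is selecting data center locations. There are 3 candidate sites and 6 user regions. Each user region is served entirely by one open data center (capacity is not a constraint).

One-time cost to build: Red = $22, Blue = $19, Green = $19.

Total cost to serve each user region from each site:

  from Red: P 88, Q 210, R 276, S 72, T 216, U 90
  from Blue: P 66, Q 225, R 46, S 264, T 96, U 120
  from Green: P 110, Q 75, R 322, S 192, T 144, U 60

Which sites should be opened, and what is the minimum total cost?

For any fixed open set, each user region goes to its cheapest open site; total = fixed + service.
{Red, Blue, Green}: P→Blue 66, Q→Green 75, R→Blue 46, S→Red 72, T→Blue 96, U→Green 60. Service 415; fixed 60; total 475.
{Blue, Green}: P→Blue 66, Q→Green 75, R→Blue 46, S→Green 192, T→Blue 96, U→Green 60. Service 535; fixed 38; total 573.
{Red, Blue}: P→Blue 66, Q→Red 210, R→Blue 46, S→Red 72, T→Blue 96, U→Red 90. Service 580; fixed 41; total 621.
{Blue}: service 817 + fixed 19 = 836
No other subset beats 475.

Open Red, Blue and Green; minimum total cost 475.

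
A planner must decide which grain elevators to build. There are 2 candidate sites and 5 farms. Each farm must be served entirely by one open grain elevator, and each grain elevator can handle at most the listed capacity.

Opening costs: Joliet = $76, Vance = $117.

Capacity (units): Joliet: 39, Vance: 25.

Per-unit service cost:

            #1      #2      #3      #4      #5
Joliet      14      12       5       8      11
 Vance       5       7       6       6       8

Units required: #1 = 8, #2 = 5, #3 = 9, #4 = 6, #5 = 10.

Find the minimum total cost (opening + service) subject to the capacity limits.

Minimum total cost: 441

Open {Joliet, Vance}: #1→Vance 5·8=40, #2→Vance 7·5=35, #3→Joliet 5·9=45, #4→Joliet 8·6=48, #5→Vance 8·10=80.
Loads: Joliet carries 15/39, Vance carries 23/25. Service 248; fixed 193; total 441.
Next best feasible plan costs 451.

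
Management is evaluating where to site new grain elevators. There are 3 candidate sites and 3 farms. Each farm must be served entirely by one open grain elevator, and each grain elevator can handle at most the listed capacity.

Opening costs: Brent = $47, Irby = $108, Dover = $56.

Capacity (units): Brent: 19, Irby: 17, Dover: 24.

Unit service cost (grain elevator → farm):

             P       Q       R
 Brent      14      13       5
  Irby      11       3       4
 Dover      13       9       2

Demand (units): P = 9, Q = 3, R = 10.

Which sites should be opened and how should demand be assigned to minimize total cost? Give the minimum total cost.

Minimum total cost: 220

Open {Dover}: P→Dover 13·9=117, Q→Dover 9·3=27, R→Dover 2·10=20.
Loads: Dover carries 22/24. Service 164; fixed 56; total 220.
Next best feasible plan costs 267.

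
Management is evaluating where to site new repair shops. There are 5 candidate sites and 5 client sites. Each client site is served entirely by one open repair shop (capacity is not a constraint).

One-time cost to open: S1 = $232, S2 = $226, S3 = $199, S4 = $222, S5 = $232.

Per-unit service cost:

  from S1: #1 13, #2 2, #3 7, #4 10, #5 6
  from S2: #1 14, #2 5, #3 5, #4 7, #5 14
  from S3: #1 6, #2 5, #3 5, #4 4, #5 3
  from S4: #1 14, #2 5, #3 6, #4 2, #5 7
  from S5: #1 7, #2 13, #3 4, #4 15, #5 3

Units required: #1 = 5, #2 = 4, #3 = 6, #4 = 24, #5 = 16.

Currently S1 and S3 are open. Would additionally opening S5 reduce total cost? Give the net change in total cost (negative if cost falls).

Current service cost with {S1, S3}: 212.
Adding S5: each client site re-picks its cheapest; new service cost 206, saving 6.
Extra fixed cost: 232. Net change = 232 − 6 = 226.
(Totals: 643 → 869.)

No — net change +226 (cost rises by 226).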